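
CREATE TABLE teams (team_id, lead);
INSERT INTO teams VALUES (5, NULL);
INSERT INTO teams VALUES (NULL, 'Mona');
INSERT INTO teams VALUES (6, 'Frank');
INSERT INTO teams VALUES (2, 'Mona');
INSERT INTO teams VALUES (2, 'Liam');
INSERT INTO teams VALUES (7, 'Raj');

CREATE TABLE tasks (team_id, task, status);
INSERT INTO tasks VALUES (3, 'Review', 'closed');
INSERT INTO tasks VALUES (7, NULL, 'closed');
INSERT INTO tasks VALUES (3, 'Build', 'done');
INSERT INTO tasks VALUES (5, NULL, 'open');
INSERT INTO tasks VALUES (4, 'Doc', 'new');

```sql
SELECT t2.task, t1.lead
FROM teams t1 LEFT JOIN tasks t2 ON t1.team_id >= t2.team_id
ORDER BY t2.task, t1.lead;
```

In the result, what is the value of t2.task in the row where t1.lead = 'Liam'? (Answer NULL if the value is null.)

NULL

LEFT JOIN keeps every row from `teams`; unmatched rows get NULL for `tasks`'s columns.
Matching on t1.team_id >= t2.team_id. A NULL in a compared column never satisfies the condition.
Matched pairs: 13; unmatched t1 rows kept: 3.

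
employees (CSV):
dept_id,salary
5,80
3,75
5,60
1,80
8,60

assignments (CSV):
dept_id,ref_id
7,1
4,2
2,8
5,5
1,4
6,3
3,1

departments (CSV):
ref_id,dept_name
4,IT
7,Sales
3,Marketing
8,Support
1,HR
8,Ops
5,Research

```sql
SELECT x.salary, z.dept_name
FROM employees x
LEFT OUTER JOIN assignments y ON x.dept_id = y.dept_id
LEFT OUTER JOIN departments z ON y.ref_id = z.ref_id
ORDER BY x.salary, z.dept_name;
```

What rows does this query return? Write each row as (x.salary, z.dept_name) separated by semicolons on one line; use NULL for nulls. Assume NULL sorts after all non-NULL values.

(60, Research); (60, NULL); (75, HR); (80, IT); (80, Research)

Step 1 — x LEFT JOIN y on dept_id → 5 row(s).
Then LEFT JOIN `departments z` on ref_id: each of those 5 rows is kept; rows whose y.ref_id has no match in z get NULL for z's columns.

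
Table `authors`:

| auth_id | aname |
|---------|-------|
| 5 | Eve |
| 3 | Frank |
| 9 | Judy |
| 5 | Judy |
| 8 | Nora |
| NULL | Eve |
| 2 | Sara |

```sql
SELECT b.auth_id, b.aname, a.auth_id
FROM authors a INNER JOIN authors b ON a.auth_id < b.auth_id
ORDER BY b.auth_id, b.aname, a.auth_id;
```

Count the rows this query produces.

14

INNER JOIN keeps only pairs where the ON condition holds.
Matching on a.auth_id < b.auth_id. A NULL in a compared column never satisfies the condition.
Matched pairs: 14.
Total: 14 rows.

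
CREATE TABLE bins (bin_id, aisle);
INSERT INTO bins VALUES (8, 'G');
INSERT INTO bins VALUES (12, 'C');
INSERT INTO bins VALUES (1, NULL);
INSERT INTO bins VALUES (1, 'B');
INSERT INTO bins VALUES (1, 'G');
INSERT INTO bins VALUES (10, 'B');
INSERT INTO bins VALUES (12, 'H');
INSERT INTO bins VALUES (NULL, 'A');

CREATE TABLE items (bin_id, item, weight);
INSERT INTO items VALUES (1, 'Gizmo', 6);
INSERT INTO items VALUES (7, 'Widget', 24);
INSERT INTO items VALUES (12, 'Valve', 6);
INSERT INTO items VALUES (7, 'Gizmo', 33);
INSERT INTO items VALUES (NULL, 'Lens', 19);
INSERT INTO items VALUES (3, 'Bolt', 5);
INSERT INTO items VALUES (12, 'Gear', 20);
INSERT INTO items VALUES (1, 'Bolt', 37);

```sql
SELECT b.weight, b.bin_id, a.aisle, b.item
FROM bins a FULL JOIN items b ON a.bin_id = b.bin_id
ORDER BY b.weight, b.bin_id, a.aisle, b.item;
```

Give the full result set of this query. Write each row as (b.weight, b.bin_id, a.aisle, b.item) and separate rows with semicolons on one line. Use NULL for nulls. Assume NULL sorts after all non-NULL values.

(5, 3, NULL, Bolt); (6, 1, B, Gizmo); (6, 1, G, Gizmo); (6, 1, NULL, Gizmo); (6, 12, C, Valve); (6, 12, H, Valve); (19, NULL, NULL, Lens); (20, 12, C, Gear); (20, 12, H, Gear); (24, 7, NULL, Widget); (33, 7, NULL, Gizmo); (37, 1, B, Bolt); (37, 1, G, Bolt); (37, 1, NULL, Bolt); (NULL, NULL, A, NULL); (NULL, NULL, B, NULL); (NULL, NULL, G, NULL)

FULL OUTER JOIN keeps every row from both sides; unmatched rows get NULL for the other side's columns.
Matching on a.bin_id = b.bin_id. A NULL in a compared column never satisfies the condition.
- a[0] bin_id=8 → no match; kept with NULLs on the b side.
- a[1] bin_id=12 → 2 match(es) in b → 2 row(s).
- a[2] bin_id=1 → 2 match(es) in b → 2 row(s).
- a[3] bin_id=1 → 2 match(es) in b → 2 row(s).
- a[4] bin_id=1 → 2 match(es) in b → 2 row(s).
- a[5] bin_id=10 → no match; kept with NULLs on the b side.
- a[6] bin_id=12 → 2 match(es) in b → 2 row(s).
- a[7] bin_id=NULL → no match; kept with NULLs on the b side.
- 4 b row(s) had no a match → kept, a columns NULL.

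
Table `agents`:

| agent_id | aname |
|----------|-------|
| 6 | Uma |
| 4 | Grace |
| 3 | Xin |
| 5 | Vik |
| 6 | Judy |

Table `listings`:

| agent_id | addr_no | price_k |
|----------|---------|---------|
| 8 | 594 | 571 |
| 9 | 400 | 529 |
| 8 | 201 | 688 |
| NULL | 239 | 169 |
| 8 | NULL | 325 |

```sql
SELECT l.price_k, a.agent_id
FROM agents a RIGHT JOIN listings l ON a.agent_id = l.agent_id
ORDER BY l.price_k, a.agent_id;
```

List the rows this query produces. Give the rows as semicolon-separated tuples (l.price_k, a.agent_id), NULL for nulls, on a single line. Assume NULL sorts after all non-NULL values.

RIGHT JOIN keeps every row from `listings`; unmatched rows get NULL for `agents`'s columns.
Matching on a.agent_id = l.agent_id. A NULL in a compared column never satisfies the condition.
- a (agent_id=6) has no partner in l.
- a (agent_id=4) has no partner in l.
- a (agent_id=3) has no partner in l.
- a (agent_id=5) has no partner in l.
- a (agent_id=6) has no partner in l.
- 5 l row(s) had no a match → kept, a columns NULL.
After projecting and ordering:
l.price_k | a.agent_id
169 | NULL
325 | NULL
529 | NULL
571 | NULL
688 | NULL

(169, NULL); (325, NULL); (529, NULL); (571, NULL); (688, NULL)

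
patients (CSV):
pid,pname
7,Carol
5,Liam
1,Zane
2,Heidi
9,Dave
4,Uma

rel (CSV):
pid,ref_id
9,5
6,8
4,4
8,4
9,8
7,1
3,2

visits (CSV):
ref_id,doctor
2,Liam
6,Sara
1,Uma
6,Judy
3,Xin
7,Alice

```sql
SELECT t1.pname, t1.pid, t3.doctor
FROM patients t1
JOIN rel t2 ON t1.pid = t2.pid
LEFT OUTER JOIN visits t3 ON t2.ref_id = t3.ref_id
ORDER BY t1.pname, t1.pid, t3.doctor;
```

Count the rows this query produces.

4

Evaluate left to right. First `patients t1 INNER JOIN rel t2` on pid: 4 row(s).
Then LEFT JOIN `visits t3` on ref_id: each of those 4 rows is kept; rows whose t2.ref_id has no match in t3 get NULL for t3's columns.
Result: 4 row(s).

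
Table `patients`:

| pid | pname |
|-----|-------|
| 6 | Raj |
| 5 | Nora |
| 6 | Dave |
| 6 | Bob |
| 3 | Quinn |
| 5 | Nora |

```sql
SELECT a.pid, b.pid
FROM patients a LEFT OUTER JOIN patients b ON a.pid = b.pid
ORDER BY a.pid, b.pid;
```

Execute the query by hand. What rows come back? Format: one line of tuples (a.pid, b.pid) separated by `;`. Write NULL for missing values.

LEFT JOIN keeps every row from `patients a`; unmatched rows get NULL for `patients b`'s columns.
Matching on a.pid = b.pid.
- a[0] pid=6 → 3 match(es) in b → 3 row(s).
- a[1] pid=5 → 2 match(es) in b → 2 row(s).
- a[2] pid=6 → 3 match(es) in b → 3 row(s).
- a[3] pid=6 → 3 match(es) in b → 3 row(s).
- a[4] pid=3 → 1 match(es) in b → 1 row(s).
- a[5] pid=5 → 2 match(es) in b → 2 row(s).

(3, 3); (5, 5); (5, 5); (5, 5); (5, 5); (6, 6); (6, 6); (6, 6); (6, 6); (6, 6); (6, 6); (6, 6); (6, 6); (6, 6)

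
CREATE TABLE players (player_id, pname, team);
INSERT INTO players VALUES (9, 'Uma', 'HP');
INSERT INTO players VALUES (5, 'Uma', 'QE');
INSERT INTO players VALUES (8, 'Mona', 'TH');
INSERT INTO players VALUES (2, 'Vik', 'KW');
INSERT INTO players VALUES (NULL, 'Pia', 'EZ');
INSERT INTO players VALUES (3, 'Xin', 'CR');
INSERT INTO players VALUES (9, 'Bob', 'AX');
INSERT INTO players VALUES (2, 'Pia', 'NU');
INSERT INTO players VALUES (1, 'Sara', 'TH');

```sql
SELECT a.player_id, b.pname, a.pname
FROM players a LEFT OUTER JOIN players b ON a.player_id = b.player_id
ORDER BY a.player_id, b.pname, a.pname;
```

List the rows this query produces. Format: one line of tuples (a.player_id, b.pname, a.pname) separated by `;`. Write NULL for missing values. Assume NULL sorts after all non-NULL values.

LEFT JOIN keeps every row from `players a`; unmatched rows get NULL for `players b`'s columns.
Matching on a.player_id = b.player_id. A NULL in a compared column never satisfies the condition.
Matched pairs: 12; unmatched a rows kept: 1.

(1, Sara, Sara); (2, Pia, Pia); (2, Pia, Vik); (2, Vik, Pia); (2, Vik, Vik); (3, Xin, Xin); (5, Uma, Uma); (8, Mona, Mona); (9, Bob, Bob); (9, Bob, Uma); (9, Uma, Bob); (9, Uma, Uma); (NULL, NULL, Pia)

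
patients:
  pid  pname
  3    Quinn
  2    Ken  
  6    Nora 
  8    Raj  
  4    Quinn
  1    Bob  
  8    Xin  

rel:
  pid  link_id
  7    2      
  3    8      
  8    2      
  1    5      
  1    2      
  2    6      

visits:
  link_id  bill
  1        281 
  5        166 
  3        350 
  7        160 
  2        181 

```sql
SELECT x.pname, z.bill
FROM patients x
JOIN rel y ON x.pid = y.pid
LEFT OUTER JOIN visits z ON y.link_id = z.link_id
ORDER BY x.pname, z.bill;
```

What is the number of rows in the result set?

Step 1 — x INNER JOIN y on pid → 6 row(s).
Then LEFT JOIN `visits z` on link_id: each of those 6 rows is kept; rows whose y.link_id has no match in z get NULL for z's columns.
Result: 6 row(s).

6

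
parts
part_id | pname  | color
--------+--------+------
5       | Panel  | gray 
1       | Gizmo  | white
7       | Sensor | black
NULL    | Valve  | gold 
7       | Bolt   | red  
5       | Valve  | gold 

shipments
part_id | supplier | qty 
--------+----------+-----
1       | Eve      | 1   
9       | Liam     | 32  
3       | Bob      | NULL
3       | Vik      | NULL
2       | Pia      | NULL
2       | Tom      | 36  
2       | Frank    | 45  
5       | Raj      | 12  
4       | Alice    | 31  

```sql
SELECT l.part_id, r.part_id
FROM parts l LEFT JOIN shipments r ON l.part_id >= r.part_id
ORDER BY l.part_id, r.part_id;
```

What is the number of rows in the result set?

LEFT JOIN keeps every row from `parts`; unmatched rows get NULL for `shipments`'s columns.
Matching on l.part_id >= r.part_id. A NULL in a compared column never satisfies the condition.
Matched pairs: 33; unmatched l rows kept: 1.
Total: 33 matched + 1 padded = 34 rows.

34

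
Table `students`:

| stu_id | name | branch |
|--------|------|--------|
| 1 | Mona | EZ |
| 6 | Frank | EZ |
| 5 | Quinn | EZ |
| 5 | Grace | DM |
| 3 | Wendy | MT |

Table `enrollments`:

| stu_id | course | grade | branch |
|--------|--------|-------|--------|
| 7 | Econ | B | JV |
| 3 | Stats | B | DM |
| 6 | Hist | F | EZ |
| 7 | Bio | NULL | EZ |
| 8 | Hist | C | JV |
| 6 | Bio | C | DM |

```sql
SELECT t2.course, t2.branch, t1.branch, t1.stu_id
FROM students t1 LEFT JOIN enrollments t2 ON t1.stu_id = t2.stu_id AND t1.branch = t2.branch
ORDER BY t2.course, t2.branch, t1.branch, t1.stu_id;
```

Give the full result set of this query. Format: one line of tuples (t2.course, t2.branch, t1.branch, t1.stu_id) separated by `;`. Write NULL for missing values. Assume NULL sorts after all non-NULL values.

(Hist, EZ, EZ, 6); (NULL, NULL, DM, 5); (NULL, NULL, EZ, 1); (NULL, NULL, EZ, 5); (NULL, NULL, MT, 3)

LEFT JOIN keeps every row from `students`; unmatched rows get NULL for `enrollments`'s columns.
Matching on t1.stu_id = t2.stu_id AND t1.branch = t2.branch.
- t1[0] stu_id=1, branch=EZ → no match; kept with NULLs on the t2 side.
- t1[1] stu_id=6, branch=EZ → 1 match(es) in t2 → 1 row(s).
- t1[2] stu_id=5, branch=EZ → no match; kept with NULLs on the t2 side.
- t1[3] stu_id=5, branch=DM → no match; kept with NULLs on the t2 side.
- t1[4] stu_id=3, branch=MT → no match; kept with NULLs on the t2 side.
After projecting and ordering:
t2.course | t2.branch | t1.branch | t1.stu_id
Hist | EZ | EZ | 6
NULL | NULL | DM | 5
NULL | NULL | EZ | 1
NULL | NULL | EZ | 5
NULL | NULL | MT | 3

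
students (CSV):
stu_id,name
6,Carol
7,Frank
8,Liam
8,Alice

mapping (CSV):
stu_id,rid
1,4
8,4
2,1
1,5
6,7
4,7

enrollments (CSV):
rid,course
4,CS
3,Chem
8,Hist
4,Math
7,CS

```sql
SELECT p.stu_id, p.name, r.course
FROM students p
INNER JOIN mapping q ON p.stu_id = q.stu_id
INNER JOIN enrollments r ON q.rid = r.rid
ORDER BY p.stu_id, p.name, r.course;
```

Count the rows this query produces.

5

Joins associate left-to-right: students INNER JOIN mapping on stu_id gives 3 intermediate row(s).
Then INNER JOIN `enrollments r` on rid: keep only rows whose q.rid appears in r.
Result: 5 row(s).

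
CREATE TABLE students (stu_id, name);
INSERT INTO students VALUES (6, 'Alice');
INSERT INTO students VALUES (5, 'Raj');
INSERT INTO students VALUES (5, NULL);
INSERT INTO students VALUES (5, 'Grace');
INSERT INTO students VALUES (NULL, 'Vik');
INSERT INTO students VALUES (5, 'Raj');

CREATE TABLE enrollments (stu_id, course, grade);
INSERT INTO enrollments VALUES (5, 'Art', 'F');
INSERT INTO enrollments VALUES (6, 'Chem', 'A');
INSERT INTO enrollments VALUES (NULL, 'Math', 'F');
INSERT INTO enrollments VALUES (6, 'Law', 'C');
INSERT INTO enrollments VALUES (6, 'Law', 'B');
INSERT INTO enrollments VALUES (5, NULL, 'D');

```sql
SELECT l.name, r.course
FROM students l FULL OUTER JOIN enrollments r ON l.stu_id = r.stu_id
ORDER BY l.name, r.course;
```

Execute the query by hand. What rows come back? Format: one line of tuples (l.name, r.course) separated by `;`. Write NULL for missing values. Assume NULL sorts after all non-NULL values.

(Alice, Chem); (Alice, Law); (Alice, Law); (Grace, Art); (Grace, NULL); (Raj, Art); (Raj, Art); (Raj, NULL); (Raj, NULL); (Vik, NULL); (NULL, Art); (NULL, Math); (NULL, NULL)

FULL OUTER JOIN keeps every row from both sides; unmatched rows get NULL for the other side's columns.
Matching on l.stu_id = r.stu_id. A NULL in a compared column never satisfies the condition.
- l row (stu_id=6): matches 3 r row(s) → 3 output row(s).
- l row (stu_id=5): matches 2 r row(s) → 2 output row(s).
- l row (stu_id=5): matches 2 r row(s) → 2 output row(s).
- l row (stu_id=5): matches 2 r row(s) → 2 output row(s).
- l row (stu_id=NULL): no match → kept, r columns NULL.
- l row (stu_id=5): matches 2 r row(s) → 2 output row(s).
- 1 r row(s) had no l match → kept, l columns NULL.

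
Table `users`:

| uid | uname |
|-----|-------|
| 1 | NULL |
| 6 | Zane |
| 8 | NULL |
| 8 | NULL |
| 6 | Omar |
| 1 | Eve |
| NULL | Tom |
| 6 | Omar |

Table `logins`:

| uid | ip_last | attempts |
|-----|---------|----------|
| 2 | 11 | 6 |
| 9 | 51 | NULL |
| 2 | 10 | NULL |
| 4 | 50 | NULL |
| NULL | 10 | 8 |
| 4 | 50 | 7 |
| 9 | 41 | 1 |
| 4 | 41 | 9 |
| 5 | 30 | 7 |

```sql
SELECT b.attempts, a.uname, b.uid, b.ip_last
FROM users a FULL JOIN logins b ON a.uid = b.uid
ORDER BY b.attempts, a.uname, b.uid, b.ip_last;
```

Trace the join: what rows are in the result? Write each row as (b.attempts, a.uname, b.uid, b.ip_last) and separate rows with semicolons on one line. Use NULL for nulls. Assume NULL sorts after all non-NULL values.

FULL OUTER JOIN keeps every row from both sides; unmatched rows get NULL for the other side's columns.
Matching on a.uid = b.uid. A NULL in a compared column never satisfies the condition.
Matched pairs: 0; unmatched a rows kept: 8; unmatched b rows kept: 9.

(1, NULL, 9, 41); (6, NULL, 2, 11); (7, NULL, 4, 50); (7, NULL, 5, 30); (8, NULL, NULL, 10); (9, NULL, 4, 41); (NULL, Eve, NULL, NULL); (NULL, Omar, NULL, NULL); (NULL, Omar, NULL, NULL); (NULL, Tom, NULL, NULL); (NULL, Zane, NULL, NULL); (NULL, NULL, 2, 10); (NULL, NULL, 4, 50); (NULL, NULL, 9, 51); (NULL, NULL, NULL, NULL); (NULL, NULL, NULL, NULL); (NULL, NULL, NULL, NULL)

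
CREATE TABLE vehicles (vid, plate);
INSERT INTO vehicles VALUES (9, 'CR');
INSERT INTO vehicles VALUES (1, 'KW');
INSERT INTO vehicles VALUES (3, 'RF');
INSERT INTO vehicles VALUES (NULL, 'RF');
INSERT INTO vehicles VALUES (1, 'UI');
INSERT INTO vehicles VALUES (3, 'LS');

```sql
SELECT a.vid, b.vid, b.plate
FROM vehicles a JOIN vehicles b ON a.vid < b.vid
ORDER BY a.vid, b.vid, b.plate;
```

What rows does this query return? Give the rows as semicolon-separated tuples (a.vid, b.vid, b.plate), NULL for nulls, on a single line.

(1, 3, LS); (1, 3, LS); (1, 3, RF); (1, 3, RF); (1, 9, CR); (1, 9, CR); (3, 9, CR); (3, 9, CR)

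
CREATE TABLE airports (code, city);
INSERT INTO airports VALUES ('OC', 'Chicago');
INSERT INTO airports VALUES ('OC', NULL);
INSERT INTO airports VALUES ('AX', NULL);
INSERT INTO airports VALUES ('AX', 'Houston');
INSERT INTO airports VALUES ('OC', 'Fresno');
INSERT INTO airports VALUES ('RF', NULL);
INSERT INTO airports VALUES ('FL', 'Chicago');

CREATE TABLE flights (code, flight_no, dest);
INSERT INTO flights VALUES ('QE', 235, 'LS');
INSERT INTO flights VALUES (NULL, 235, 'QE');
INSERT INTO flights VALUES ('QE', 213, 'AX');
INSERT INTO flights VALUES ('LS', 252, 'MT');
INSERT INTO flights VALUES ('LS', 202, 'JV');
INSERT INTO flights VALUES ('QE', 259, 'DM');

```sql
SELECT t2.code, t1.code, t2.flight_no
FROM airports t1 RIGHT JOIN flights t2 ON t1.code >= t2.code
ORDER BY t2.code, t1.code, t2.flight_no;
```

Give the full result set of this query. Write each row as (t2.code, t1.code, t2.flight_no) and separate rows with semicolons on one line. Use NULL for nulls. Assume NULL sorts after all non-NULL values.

(LS, OC, 202); (LS, OC, 202); (LS, OC, 202); (LS, OC, 252); (LS, OC, 252); (LS, OC, 252); (LS, RF, 202); (LS, RF, 252); (QE, RF, 213); (QE, RF, 235); (QE, RF, 259); (NULL, NULL, 235)

RIGHT JOIN keeps every row from `flights`; unmatched rows get NULL for `airports`'s columns.
Matching on t1.code >= t2.code. A NULL in a compared column never satisfies the condition.
Matched pairs: 11; unmatched t2 rows kept: 1.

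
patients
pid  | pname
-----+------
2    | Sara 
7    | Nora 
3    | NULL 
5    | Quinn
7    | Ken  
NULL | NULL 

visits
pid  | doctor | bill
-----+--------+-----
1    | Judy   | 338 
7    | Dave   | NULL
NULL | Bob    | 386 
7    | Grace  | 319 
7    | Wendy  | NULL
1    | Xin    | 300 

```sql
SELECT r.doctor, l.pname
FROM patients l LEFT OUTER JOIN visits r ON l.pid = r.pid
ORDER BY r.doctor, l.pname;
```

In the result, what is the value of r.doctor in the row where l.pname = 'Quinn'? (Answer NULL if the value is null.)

NULL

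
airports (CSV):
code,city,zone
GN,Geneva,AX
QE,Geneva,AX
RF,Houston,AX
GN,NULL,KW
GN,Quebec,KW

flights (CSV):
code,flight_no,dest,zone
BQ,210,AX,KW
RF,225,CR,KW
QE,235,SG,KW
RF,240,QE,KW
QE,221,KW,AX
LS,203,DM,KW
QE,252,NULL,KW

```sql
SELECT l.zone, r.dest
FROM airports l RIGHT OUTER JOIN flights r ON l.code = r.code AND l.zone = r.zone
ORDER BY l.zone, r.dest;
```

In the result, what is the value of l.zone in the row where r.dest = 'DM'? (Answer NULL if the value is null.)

RIGHT JOIN keeps every row from `flights`; unmatched rows get NULL for `airports`'s columns.
Matching on l.code = r.code AND l.zone = r.zone.
- l[0] code=GN, zone=AX → no match.
- l[1] code=QE, zone=AX → 1 match(es) in r → 1 row(s).
- l[2] code=RF, zone=AX → no match.
- l[3] code=GN, zone=KW → no match.
- l[4] code=GN, zone=KW → no match.
- 6 r row(s) had no l match → kept, l columns NULL.

NULL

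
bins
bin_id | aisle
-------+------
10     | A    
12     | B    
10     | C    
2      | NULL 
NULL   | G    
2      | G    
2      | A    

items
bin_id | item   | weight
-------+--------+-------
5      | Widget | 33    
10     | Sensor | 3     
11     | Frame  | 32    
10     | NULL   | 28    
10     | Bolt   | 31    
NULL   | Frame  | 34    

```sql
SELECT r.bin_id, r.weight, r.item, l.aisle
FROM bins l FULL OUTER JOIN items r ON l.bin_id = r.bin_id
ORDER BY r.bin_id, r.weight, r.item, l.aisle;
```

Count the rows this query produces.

FULL OUTER JOIN keeps every row from both sides; unmatched rows get NULL for the other side's columns.
Matching on l.bin_id = r.bin_id. A NULL in a compared column never satisfies the condition.
- bin_id=10: 3 matching r row(s), so 3 row(s) emitted.
- bin_id=12: no r row matches, row kept with r columns NULL.
- bin_id=10: 3 matching r row(s), so 3 row(s) emitted.
- bin_id=2: no r row matches, row kept with r columns NULL.
- bin_id=NULL: no r row matches, row kept with r columns NULL.
- bin_id=2: no r row matches, row kept with r columns NULL.
- bin_id=2: no r row matches, row kept with r columns NULL.
- plus 3 unmatched r row(s), each kept with NULL l columns.
Total: 6 matched + 8 padded = 14 rows.

14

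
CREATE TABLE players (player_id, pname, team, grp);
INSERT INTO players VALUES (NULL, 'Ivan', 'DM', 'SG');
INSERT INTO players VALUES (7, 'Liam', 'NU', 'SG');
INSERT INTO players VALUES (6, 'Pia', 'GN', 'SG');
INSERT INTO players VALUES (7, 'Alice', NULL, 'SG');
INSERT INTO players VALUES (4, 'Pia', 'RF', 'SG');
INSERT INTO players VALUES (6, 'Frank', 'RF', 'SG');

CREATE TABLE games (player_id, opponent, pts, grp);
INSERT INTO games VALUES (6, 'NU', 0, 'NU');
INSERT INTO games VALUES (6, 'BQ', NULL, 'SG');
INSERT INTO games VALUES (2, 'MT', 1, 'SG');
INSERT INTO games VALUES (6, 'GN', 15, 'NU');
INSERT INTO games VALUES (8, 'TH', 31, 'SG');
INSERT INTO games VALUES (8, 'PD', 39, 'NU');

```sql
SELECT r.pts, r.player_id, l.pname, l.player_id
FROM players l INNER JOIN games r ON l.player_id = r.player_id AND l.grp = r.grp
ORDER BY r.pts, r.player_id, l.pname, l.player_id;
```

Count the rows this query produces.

INNER JOIN keeps only pairs where the ON condition holds.
Matching on l.player_id = r.player_id AND l.grp = r.grp. A NULL in a compared column never satisfies the condition.
Matched pairs: 2.
Total: 2 rows.

2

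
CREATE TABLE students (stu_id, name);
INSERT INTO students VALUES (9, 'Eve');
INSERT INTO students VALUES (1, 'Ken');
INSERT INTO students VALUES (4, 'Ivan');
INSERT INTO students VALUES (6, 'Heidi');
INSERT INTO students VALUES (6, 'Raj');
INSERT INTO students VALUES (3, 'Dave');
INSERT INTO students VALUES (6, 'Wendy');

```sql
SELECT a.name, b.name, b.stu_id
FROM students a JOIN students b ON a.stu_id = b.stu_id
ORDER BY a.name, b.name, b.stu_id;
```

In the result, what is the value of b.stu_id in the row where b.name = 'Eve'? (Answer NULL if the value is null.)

9

INNER JOIN keeps only pairs where the ON condition holds.
Matching on a.stu_id = b.stu_id.
- stu_id=9: 1 matching b row(s), so 1 row(s) emitted.
- stu_id=1: 1 matching b row(s), so 1 row(s) emitted.
- stu_id=4: 1 matching b row(s), so 1 row(s) emitted.
- stu_id=6: 3 matching b row(s), so 3 row(s) emitted.
- stu_id=6: 3 matching b row(s), so 3 row(s) emitted.
- stu_id=3: 1 matching b row(s), so 1 row(s) emitted.
- stu_id=6: 3 matching b row(s), so 3 row(s) emitted.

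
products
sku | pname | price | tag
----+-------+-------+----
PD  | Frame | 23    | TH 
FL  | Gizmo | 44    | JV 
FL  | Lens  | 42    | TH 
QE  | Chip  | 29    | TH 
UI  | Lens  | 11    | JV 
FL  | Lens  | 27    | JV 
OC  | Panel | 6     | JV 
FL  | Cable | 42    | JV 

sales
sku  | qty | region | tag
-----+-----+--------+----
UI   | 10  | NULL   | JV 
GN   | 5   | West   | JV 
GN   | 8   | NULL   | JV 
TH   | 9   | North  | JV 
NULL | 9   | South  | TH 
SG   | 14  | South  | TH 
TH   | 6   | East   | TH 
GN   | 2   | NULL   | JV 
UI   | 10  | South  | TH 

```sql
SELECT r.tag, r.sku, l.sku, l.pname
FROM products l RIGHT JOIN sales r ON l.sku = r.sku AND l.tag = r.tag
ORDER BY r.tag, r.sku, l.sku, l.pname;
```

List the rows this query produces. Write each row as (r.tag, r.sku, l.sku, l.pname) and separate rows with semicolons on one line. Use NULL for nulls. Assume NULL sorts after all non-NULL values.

(JV, GN, NULL, NULL); (JV, GN, NULL, NULL); (JV, GN, NULL, NULL); (JV, TH, NULL, NULL); (JV, UI, UI, Lens); (TH, SG, NULL, NULL); (TH, TH, NULL, NULL); (TH, UI, NULL, NULL); (TH, NULL, NULL, NULL)

RIGHT JOIN keeps every row from `sales`; unmatched rows get NULL for `products`'s columns.
Matching on l.sku = r.sku AND l.tag = r.tag. A NULL in a compared column never satisfies the condition.
- l (sku=PD, tag=TH) has no partner in r.
- l (sku=FL, tag=JV) has no partner in r.
- l (sku=FL, tag=TH) has no partner in r.
- l (sku=QE, tag=TH) has no partner in r.
- l (sku=UI, tag=JV) pairs with 1 row(s) of r.
- l (sku=FL, tag=JV) has no partner in r.
- l (sku=OC, tag=JV) has no partner in r.
- l (sku=FL, tag=JV) has no partner in r.
- 8 row(s) from r found no l partner → padded with NULL.
After projecting and ordering:
r.tag | r.sku | l.sku | l.pname
JV | GN | NULL | NULL
JV | GN | NULL | NULL
JV | GN | NULL | NULL
JV | TH | NULL | NULL
JV | UI | UI | Lens
TH | SG | NULL | NULL
TH | TH | NULL | NULL
TH | UI | NULL | NULL
TH | NULL | NULL | NULL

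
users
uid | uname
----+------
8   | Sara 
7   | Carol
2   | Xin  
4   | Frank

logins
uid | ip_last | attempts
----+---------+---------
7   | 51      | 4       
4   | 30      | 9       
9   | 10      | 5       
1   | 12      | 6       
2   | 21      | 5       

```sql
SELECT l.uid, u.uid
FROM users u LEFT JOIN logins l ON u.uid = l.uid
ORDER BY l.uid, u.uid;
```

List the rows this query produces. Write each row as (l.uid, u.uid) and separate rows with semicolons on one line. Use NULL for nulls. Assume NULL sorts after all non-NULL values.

LEFT JOIN keeps every row from `users`; unmatched rows get NULL for `logins`'s columns.
Matching on u.uid = l.uid.
- u row (uid=8): no match → kept, l columns NULL.
- u row (uid=7): matches 1 l row(s) → 1 output row(s).
- u row (uid=2): matches 1 l row(s) → 1 output row(s).
- u row (uid=4): matches 1 l row(s) → 1 output row(s).
After projecting and ordering:
l.uid | u.uid
2 | 2
4 | 4
7 | 7
NULL | 8

(2, 2); (4, 4); (7, 7); (NULL, 8)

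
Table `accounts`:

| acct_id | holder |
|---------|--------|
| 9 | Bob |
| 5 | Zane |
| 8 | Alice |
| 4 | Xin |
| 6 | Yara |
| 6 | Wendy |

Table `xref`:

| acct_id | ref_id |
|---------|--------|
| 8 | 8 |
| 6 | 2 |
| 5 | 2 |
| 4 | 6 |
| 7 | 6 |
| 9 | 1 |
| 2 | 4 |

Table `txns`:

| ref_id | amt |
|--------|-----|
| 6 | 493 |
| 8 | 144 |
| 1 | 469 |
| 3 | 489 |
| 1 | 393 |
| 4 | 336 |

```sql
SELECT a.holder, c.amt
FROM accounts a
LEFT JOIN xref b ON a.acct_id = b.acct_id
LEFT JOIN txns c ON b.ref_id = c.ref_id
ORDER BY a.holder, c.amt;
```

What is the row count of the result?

7

Step 1 — a LEFT JOIN b on acct_id → 6 row(s).
Then LEFT JOIN `txns c` on ref_id: each of those 6 rows is kept; rows whose b.ref_id has no match in c get NULL for c's columns.
Result: 7 row(s).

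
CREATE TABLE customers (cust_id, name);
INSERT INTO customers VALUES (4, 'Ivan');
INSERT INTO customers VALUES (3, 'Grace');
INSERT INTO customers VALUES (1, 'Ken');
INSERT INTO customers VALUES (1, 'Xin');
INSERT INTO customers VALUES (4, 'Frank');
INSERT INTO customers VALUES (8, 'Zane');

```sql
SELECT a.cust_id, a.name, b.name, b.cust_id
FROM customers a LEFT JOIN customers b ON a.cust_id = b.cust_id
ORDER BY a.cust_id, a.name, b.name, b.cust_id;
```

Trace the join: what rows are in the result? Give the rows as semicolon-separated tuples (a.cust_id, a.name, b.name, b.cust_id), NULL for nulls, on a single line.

(1, Ken, Ken, 1); (1, Ken, Xin, 1); (1, Xin, Ken, 1); (1, Xin, Xin, 1); (3, Grace, Grace, 3); (4, Frank, Frank, 4); (4, Frank, Ivan, 4); (4, Ivan, Frank, 4); (4, Ivan, Ivan, 4); (8, Zane, Zane, 8)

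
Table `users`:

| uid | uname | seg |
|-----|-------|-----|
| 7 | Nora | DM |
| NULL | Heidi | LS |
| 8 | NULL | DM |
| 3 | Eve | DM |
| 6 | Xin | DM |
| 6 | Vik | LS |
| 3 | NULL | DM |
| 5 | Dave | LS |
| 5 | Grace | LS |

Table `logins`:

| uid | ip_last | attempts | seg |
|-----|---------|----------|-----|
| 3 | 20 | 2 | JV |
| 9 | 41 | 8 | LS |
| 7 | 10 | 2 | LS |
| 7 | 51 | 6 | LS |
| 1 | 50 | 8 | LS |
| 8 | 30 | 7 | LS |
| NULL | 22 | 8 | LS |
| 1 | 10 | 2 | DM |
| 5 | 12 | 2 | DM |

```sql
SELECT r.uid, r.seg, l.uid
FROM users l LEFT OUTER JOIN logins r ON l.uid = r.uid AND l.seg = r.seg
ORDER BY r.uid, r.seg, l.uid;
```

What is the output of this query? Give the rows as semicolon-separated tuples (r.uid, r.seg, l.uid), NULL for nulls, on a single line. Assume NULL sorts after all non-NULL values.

(NULL, NULL, 3); (NULL, NULL, 3); (NULL, NULL, 5); (NULL, NULL, 5); (NULL, NULL, 6); (NULL, NULL, 6); (NULL, NULL, 7); (NULL, NULL, 8); (NULL, NULL, NULL)

LEFT JOIN keeps every row from `users`; unmatched rows get NULL for `logins`'s columns.
Matching on l.uid = r.uid AND l.seg = r.seg. A NULL in a compared column never satisfies the condition.
- l[0] uid=7, seg=DM → no match; kept with NULLs on the r side.
- l[1] uid=NULL, seg=LS → no match; kept with NULLs on the r side.
- l[2] uid=8, seg=DM → no match; kept with NULLs on the r side.
- l[3] uid=3, seg=DM → no match; kept with NULLs on the r side.
- l[4] uid=6, seg=DM → no match; kept with NULLs on the r side.
- l[5] uid=6, seg=LS → no match; kept with NULLs on the r side.
- l[6] uid=3, seg=DM → no match; kept with NULLs on the r side.
- l[7] uid=5, seg=LS → no match; kept with NULLs on the r side.
- l[8] uid=5, seg=LS → no match; kept with NULLs on the r side.
After projecting and ordering:
r.uid | r.seg | l.uid
NULL | NULL | 3
NULL | NULL | 3
NULL | NULL | 5
NULL | NULL | 5
NULL | NULL | 6
NULL | NULL | 6
NULL | NULL | 7
NULL | NULL | 8
NULL | NULL | NULL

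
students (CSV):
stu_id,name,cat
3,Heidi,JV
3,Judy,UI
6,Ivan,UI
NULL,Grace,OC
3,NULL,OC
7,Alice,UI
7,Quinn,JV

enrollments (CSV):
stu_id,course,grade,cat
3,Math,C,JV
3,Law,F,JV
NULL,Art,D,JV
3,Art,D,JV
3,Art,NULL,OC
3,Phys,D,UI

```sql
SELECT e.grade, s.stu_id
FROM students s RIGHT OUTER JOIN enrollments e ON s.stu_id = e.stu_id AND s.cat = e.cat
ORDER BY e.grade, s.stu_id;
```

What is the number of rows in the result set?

6

RIGHT JOIN keeps every row from `enrollments`; unmatched rows get NULL for `students`'s columns.
Matching on s.stu_id = e.stu_id AND s.cat = e.cat. A NULL in a compared column never satisfies the condition.
- s row (stu_id=3, cat=JV): matches 3 e row(s) → 3 output row(s).
- s row (stu_id=3, cat=UI): matches 1 e row(s) → 1 output row(s).
- s row (stu_id=6, cat=UI): no match.
- s row (stu_id=NULL, cat=OC): no match.
- s row (stu_id=3, cat=OC): matches 1 e row(s) → 1 output row(s).
- s row (stu_id=7, cat=UI): no match.
- s row (stu_id=7, cat=JV): no match.
- plus 1 unmatched e row(s), each kept with NULL s columns.
Total: 5 matched + 1 padded = 6 rows.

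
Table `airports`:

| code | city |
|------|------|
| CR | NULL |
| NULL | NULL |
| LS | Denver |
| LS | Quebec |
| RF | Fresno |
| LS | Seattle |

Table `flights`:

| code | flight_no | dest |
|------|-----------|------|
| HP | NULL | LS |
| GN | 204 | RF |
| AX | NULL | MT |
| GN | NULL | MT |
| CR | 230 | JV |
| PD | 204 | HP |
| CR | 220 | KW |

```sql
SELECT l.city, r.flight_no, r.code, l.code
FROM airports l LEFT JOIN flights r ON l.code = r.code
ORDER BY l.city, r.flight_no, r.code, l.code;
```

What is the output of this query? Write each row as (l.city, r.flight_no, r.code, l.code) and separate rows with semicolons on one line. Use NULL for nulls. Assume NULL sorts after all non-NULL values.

LEFT JOIN keeps every row from `airports`; unmatched rows get NULL for `flights`'s columns.
Matching on l.code = r.code. A NULL in a compared column never satisfies the condition.
- l row (code=CR): matches 2 r row(s) → 2 output row(s).
- l row (code=NULL): no match → kept, r columns NULL.
- l row (code=LS): no match → kept, r columns NULL.
- l row (code=LS): no match → kept, r columns NULL.
- l row (code=RF): no match → kept, r columns NULL.
- l row (code=LS): no match → kept, r columns NULL.
After projecting and ordering:
l.city | r.flight_no | r.code | l.code
Denver | NULL | NULL | LS
Fresno | NULL | NULL | RF
Quebec | NULL | NULL | LS
Seattle | NULL | NULL | LS
NULL | 220 | CR | CR
NULL | 230 | CR | CR
NULL | NULL | NULL | NULL

(Denver, NULL, NULL, LS); (Fresno, NULL, NULL, RF); (Quebec, NULL, NULL, LS); (Seattle, NULL, NULL, LS); (NULL, 220, CR, CR); (NULL, 230, CR, CR); (NULL, NULL, NULL, NULL)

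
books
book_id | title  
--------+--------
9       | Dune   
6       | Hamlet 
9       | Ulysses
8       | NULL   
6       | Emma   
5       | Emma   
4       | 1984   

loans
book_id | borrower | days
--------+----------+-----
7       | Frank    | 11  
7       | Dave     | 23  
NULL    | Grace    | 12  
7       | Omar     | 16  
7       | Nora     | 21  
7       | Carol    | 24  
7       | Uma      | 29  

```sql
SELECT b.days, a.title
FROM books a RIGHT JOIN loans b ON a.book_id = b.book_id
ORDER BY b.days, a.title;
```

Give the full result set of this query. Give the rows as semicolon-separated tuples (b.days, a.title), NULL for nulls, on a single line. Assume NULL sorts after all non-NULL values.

RIGHT JOIN keeps every row from `loans`; unmatched rows get NULL for `books`'s columns.
Matching on a.book_id = b.book_id. A NULL in a compared column never satisfies the condition.
- a (book_id=9) has no partner in b.
- a (book_id=6) has no partner in b.
- a (book_id=9) has no partner in b.
- a (book_id=8) has no partner in b.
- a (book_id=6) has no partner in b.
- a (book_id=5) has no partner in b.
- a (book_id=4) has no partner in b.
- plus 7 unmatched b row(s), each kept with NULL a columns.
After projecting and ordering:
b.days | a.title
11 | NULL
12 | NULL
16 | NULL
21 | NULL
23 | NULL
24 | NULL
29 | NULL

(11, NULL); (12, NULL); (16, NULL); (21, NULL); (23, NULL); (24, NULL); (29, NULL)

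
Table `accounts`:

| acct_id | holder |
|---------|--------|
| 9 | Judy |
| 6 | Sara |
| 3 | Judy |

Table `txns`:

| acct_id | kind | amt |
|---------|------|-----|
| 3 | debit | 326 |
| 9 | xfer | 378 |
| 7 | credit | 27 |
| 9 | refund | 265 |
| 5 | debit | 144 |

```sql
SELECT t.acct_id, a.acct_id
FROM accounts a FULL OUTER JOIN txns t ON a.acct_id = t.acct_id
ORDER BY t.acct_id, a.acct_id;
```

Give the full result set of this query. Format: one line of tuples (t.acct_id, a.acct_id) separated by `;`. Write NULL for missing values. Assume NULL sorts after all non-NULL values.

FULL OUTER JOIN keeps every row from both sides; unmatched rows get NULL for the other side's columns.
Matching on a.acct_id = t.acct_id.
- a[0] acct_id=9 → 2 match(es) in t → 2 row(s).
- a[1] acct_id=6 → no match; kept with NULLs on the t side.
- a[2] acct_id=3 → 1 match(es) in t → 1 row(s).
- plus 2 unmatched t row(s), each kept with NULL a columns.
After projecting and ordering:
t.acct_id | a.acct_id
3 | 3
5 | NULL
7 | NULL
9 | 9
9 | 9
NULL | 6

(3, 3); (5, NULL); (7, NULL); (9, 9); (9, 9); (NULL, 6)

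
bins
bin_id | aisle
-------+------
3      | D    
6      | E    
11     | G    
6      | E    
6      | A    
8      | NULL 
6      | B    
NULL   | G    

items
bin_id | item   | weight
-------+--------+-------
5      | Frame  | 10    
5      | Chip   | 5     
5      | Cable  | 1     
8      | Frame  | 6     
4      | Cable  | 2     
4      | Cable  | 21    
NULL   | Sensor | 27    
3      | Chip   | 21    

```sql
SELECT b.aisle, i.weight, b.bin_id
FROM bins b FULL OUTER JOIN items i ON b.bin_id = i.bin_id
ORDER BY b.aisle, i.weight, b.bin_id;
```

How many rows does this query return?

FULL OUTER JOIN keeps every row from both sides; unmatched rows get NULL for the other side's columns.
Matching on b.bin_id = i.bin_id. A NULL in a compared column never satisfies the condition.
Matched pairs: 2; unmatched b rows kept: 6; unmatched i rows kept: 6.
Total: 2 matched + 12 padded = 14 rows.

14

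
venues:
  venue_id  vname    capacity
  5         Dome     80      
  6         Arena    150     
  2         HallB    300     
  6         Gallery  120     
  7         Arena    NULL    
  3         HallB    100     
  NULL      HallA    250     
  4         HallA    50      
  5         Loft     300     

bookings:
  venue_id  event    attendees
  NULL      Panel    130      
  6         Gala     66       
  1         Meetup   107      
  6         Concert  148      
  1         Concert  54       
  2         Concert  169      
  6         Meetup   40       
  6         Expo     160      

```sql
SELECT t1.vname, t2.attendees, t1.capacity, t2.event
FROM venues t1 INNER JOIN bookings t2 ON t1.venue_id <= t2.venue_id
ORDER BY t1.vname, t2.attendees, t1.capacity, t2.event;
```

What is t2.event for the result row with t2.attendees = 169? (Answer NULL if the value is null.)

Concert

INNER JOIN keeps only pairs where the ON condition holds.
Matching on t1.venue_id <= t2.venue_id. A NULL in a compared column never satisfies the condition.
Matched pairs: 29.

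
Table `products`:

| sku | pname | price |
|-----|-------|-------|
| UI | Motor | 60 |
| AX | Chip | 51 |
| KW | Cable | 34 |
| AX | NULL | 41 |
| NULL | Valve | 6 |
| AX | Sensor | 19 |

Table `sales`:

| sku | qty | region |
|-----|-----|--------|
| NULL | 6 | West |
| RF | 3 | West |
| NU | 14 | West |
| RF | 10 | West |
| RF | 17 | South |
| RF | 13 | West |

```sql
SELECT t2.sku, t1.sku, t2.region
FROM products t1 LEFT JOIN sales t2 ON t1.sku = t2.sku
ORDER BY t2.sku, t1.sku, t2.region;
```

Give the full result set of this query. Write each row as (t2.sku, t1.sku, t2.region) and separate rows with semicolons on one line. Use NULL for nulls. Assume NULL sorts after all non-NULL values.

LEFT JOIN keeps every row from `products`; unmatched rows get NULL for `sales`'s columns.
Matching on t1.sku = t2.sku. A NULL in a compared column never satisfies the condition.
Matched pairs: 0; unmatched t1 rows kept: 6.

(NULL, AX, NULL); (NULL, AX, NULL); (NULL, AX, NULL); (NULL, KW, NULL); (NULL, UI, NULL); (NULL, NULL, NULL)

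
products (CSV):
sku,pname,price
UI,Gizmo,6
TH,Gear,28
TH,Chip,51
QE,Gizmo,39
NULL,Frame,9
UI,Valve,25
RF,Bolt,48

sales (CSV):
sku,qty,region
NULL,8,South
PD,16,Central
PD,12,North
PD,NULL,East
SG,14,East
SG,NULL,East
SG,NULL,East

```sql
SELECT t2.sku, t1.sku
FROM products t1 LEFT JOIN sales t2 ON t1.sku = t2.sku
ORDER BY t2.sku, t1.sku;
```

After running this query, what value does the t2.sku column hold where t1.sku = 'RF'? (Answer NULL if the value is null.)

NULL

LEFT JOIN keeps every row from `products`; unmatched rows get NULL for `sales`'s columns.
Matching on t1.sku = t2.sku. A NULL in a compared column never satisfies the condition.
- t1 row (sku=UI): no match → kept, t2 columns NULL.
- t1 row (sku=TH): no match → kept, t2 columns NULL.
- t1 row (sku=TH): no match → kept, t2 columns NULL.
- t1 row (sku=QE): no match → kept, t2 columns NULL.
- t1 row (sku=NULL): no match → kept, t2 columns NULL.
- t1 row (sku=UI): no match → kept, t2 columns NULL.
- t1 row (sku=RF): no match → kept, t2 columns NULL.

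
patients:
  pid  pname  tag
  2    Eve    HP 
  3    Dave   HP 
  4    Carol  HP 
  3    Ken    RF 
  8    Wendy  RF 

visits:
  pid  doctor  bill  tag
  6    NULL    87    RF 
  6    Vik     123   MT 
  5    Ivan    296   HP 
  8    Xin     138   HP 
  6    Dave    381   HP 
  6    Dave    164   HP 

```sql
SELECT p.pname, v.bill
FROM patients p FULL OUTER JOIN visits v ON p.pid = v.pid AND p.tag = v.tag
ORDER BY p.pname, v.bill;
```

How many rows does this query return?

11

FULL OUTER JOIN keeps every row from both sides; unmatched rows get NULL for the other side's columns.
Matching on p.pid = v.pid AND p.tag = v.tag.
- p row (pid=2, tag=HP): no match → kept, v columns NULL.
- p row (pid=3, tag=HP): no match → kept, v columns NULL.
- p row (pid=4, tag=HP): no match → kept, v columns NULL.
- p row (pid=3, tag=RF): no match → kept, v columns NULL.
- p row (pid=8, tag=RF): no match → kept, v columns NULL.
- 6 v row(s) had no p match → kept, p columns NULL.
Total: 0 matched + 11 padded = 11 rows.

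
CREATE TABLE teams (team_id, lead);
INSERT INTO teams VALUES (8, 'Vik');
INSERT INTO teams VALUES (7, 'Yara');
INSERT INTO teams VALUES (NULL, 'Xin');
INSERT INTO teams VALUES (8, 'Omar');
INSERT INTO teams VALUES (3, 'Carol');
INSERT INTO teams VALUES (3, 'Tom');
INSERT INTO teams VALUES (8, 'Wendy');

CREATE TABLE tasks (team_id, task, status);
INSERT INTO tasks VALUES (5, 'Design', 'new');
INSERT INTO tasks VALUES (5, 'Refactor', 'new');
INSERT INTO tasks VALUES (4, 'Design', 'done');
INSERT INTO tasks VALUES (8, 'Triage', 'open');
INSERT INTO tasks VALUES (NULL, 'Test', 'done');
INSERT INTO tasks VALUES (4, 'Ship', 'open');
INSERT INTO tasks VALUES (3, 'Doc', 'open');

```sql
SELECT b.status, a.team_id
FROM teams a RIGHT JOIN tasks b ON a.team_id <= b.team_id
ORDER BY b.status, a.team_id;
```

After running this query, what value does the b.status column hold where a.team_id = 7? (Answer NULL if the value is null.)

open

RIGHT JOIN keeps every row from `tasks`; unmatched rows get NULL for `teams`'s columns.
Matching on a.team_id <= b.team_id. A NULL in a compared column never satisfies the condition.
- a[0] team_id=8 → 1 match(es) in b → 1 row(s).
- a[1] team_id=7 → 1 match(es) in b → 1 row(s).
- a[2] team_id=NULL → no match.
- a[3] team_id=8 → 1 match(es) in b → 1 row(s).
- a[4] team_id=3 → 6 match(es) in b → 6 row(s).
- a[5] team_id=3 → 6 match(es) in b → 6 row(s).
- a[6] team_id=8 → 1 match(es) in b → 1 row(s).
- 1 b row(s) had no a match → kept, a columns NULL.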